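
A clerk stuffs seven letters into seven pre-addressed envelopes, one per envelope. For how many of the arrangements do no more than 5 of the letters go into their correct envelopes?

5039

# with exactly i fixed is C(7,i)·!(7-i); sum over i=0..5:
  i=0: C(7,0)·!7 = 1·1854 = 1854
  i=1: C(7,1)·!6 = 7·265 = 1855
  i=2: C(7,2)·!5 = 21·44 = 924
  i=3: C(7,3)·!4 = 35·9 = 315
  i=4: C(7,4)·!3 = 35·2 = 70
  i=5: C(7,5)·!2 = 21·1 = 21
Total = 5039.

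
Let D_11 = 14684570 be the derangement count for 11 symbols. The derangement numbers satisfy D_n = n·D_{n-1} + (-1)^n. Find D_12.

D_12 = 12·14684570 + 1 = 176214841.

176214841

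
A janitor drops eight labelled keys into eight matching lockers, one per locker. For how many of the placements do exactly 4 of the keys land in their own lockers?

630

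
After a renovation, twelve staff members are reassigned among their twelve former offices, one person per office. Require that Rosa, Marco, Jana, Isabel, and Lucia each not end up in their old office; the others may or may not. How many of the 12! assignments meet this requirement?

Let A_j be the event that the j-th constrained one is fixed. By inclusion-exclusion over the 5 events:
Σ_{j=0}^{5} (-1)^j C(5,j)(12-j)!
= C(5,0)·12! - C(5,1)·11! + C(5,2)·10! - C(5,3)·9! + C(5,4)·8! - C(5,5)·7!
= 479001600 - 199584000 + 36288000 - 3628800 + 201600 - 5040
= 312273360

312273360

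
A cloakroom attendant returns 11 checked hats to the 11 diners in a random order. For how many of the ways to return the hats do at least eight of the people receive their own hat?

# with exactly i fixed is C(11,i)·!(11-i); sum over i=8..11:
  i=8: C(11,8)·!3 = 165·2 = 330
  i=9: C(11,9)·!2 = 55·1 = 55
  i=10: C(11,10)·!1 = 11·0 = 0
  i=11: C(11,11)·!0 = 1·1 = 1
Total = 386.

386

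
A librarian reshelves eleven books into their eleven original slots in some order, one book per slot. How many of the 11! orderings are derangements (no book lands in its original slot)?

14684570

By inclusion-exclusion, !11 = Σ (-1)^k · 11!/k! for k=0..11
= 11! - 11!/1! + 11!/2! - 11!/3! + 11!/4! - 11!/5! + 11!/6! - 11!/7! + 11!/8! - 11!/9! + 11!/10! - 11!/11!
= 39916800 - 39916800 + 19958400 - 6652800 + 1663200 - 332640 + 55440 - 7920 + 990 - 110 + 11 - 1
= 14684570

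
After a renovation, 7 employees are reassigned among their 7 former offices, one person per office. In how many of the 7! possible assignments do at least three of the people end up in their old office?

# with exactly i fixed is C(7,i)·!(7-i); sum over i=3..7:
  i=3: C(7,3)·!4 = 35·9 = 315
  i=4: C(7,4)·!3 = 35·2 = 70
  i=5: C(7,5)·!2 = 21·1 = 21
  i=6: C(7,6)·!1 = 7·0 = 0
  i=7: C(7,7)·!0 = 1·1 = 1
Total = 407.

407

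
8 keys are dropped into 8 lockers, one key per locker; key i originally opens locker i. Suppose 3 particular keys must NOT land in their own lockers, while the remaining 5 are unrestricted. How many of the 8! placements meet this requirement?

27240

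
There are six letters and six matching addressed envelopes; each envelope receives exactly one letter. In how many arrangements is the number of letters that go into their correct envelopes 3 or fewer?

704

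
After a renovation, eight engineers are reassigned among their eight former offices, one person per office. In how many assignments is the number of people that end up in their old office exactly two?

7420

Choose which 2 of the 8 are fixed: C(8,2) = 28.
The remaining 6 must be deranged: !6 = 265.
Total: 28 × 265 = 7420.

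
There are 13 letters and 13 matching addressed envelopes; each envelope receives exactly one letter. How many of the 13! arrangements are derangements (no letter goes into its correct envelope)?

!13 is the nearest integer to 13!/e.
13! = 6227020800, and 6227020800/e ≈ 2290792932.07, so !13 = 2290792932.

2290792932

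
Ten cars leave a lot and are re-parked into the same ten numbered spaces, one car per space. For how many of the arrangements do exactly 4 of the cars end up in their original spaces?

Pick the 4 fixed positions: C(10,4) = 210 ways.
The other 6 form a derangement: !6 = 265.
Total: 210 × 265 = 55650.

55650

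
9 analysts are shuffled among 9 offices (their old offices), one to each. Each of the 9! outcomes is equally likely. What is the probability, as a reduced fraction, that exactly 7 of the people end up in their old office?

1/10080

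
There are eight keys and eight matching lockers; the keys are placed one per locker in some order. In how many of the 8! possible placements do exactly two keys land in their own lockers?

Choose which 2 of the 8 are fixed: C(8,2) = 28.
The remaining 6 must be deranged: !6 = 265.
Total: 28 × 265 = 7420.

7420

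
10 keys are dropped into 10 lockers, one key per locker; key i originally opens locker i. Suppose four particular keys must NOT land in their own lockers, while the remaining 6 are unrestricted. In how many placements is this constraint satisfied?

2399760

Inclusion-exclusion on the 4 forbidden self-matches:
Σ_{j=0}^{4} (-1)^j C(4,j)(10-j)!
= C(4,0)·10! - C(4,1)·9! + C(4,2)·8! - C(4,3)·7! + C(4,4)·6!
= 3628800 - 1451520 + 241920 - 20160 + 720
= 2399760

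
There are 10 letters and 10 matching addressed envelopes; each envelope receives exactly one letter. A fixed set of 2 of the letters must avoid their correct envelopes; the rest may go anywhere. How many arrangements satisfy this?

2943360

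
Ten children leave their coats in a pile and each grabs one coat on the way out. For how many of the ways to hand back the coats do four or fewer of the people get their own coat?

3615536

# with exactly i fixed is C(10,i)·!(10-i); sum over i=0..4:
  i=0: C(10,0)·!10 = 1·1334961 = 1334961
  i=1: C(10,1)·!9 = 10·133496 = 1334960
  i=2: C(10,2)·!8 = 45·14833 = 667485
  i=3: C(10,3)·!7 = 120·1854 = 222480
  i=4: C(10,4)·!6 = 210·265 = 55650
Total = 3615536.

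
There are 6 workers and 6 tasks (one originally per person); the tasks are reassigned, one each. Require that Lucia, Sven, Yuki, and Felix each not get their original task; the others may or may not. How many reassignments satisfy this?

362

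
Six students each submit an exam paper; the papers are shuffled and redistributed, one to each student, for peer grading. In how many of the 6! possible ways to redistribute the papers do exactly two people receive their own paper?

Pick the 2 fixed positions: C(6,2) = 15 ways.
The remaining 4 must be deranged: !4 = 9.
Total: 15 × 9 = 135.

135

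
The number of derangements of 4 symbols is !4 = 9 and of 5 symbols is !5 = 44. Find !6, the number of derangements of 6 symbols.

!6 = (6-1)·(!5 + !4) = 5·(44 + 9) = 5·53 = 265.

265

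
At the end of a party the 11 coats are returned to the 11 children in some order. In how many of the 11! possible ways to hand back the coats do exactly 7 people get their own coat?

Pick the 7 fixed positions: C(11,7) = 330 ways.
The other 4 form a derangement: !4 = 9.
Total: 330 × 9 = 2970.

2970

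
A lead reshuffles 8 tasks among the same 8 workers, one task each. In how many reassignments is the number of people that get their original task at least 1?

25487

Sum C(8,i)·!(8-i) for i = 1..8:
  i=1: C(8,1)·!7 = 8·1854 = 14832
  i=2: C(8,2)·!6 = 28·265 = 7420
  i=3: C(8,3)·!5 = 56·44 = 2464
  i=4: C(8,4)·!4 = 70·9 = 630
  i=5: C(8,5)·!3 = 56·2 = 112
  i=6: C(8,6)·!2 = 28·1 = 28
  i=7: C(8,7)·!1 = 8·0 = 0
  i=8: C(8,8)·!0 = 1·1 = 1
Total = 25487.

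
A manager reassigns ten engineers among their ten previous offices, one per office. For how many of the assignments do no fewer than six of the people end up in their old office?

2176

Sum C(10,i)·!(10-i) for i = 6..10:
  i=6: C(10,6)·!4 = 210·9 = 1890
  i=7: C(10,7)·!3 = 120·2 = 240
  i=8: C(10,8)·!2 = 45·1 = 45
  i=9: C(10,9)·!1 = 10·0 = 0
  i=10: C(10,10)·!0 = 1·1 = 1
Total = 2176.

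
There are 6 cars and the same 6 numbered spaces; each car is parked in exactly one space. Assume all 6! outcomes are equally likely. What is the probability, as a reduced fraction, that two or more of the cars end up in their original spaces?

191/720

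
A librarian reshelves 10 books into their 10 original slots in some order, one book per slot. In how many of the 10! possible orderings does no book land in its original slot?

1334961

The subfactorial !10 = [10!/e] (nearest integer).
10! = 3628800, and 3628800/e ≈ 1334960.92, so !10 = 1334961.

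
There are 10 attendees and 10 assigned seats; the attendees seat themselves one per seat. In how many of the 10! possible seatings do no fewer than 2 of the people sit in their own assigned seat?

958879

Sum C(10,i)·!(10-i) for i = 2..10:
  i=2: C(10,2)·!8 = 45·14833 = 667485
  i=3: C(10,3)·!7 = 120·1854 = 222480
  i=4: C(10,4)·!6 = 210·265 = 55650
  i=5: C(10,5)·!5 = 252·44 = 11088
  i=6: C(10,6)·!4 = 210·9 = 1890
  i=7: C(10,7)·!3 = 120·2 = 240
  i=8: C(10,8)·!2 = 45·1 = 45
  i=9: C(10,9)·!1 = 10·0 = 0
  i=10: C(10,10)·!0 = 1·1 = 1
Total = 958879.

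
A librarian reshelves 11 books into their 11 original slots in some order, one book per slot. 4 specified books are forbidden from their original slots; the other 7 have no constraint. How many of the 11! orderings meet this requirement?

Let A_j be the event that the j-th constrained one is fixed. By inclusion-exclusion over the 4 events:
Σ_{j=0}^{4} (-1)^j C(4,j)(11-j)!
= C(4,0)·11! - C(4,1)·10! + C(4,2)·9! - C(4,3)·8! + C(4,4)·7!
= 39916800 - 14515200 + 2177280 - 161280 + 5040
= 27422640

27422640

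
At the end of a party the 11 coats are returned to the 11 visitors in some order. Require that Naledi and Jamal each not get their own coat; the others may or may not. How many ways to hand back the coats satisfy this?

33022080

Inclusion-exclusion on the 2 forbidden self-matches:
Σ_{j=0}^{2} (-1)^j C(2,j)(11-j)!
= C(2,0)·11! - C(2,1)·10! + C(2,2)·9!
= 39916800 - 7257600 + 362880
= 33022080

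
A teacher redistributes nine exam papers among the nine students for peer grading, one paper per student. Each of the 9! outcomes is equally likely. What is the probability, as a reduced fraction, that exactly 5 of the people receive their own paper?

1/320

Favorable outcomes: C(9,5)·!4 = 126·9 = 1134.
Total outcomes: 9! = 362880.
Probability = 1134/362880 = 1/320.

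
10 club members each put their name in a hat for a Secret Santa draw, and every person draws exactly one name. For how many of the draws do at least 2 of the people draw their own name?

958879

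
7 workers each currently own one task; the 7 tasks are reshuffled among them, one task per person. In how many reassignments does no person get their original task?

Recurrence: !7 = 6·(!6 + !5).
!7 = 6·(265 + 44) = 6·309 = 1854

1854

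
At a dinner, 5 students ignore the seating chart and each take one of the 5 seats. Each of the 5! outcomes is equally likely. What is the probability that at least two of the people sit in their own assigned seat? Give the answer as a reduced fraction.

31/120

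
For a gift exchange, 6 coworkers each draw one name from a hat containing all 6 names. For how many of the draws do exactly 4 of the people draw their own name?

15

Choose which 4 of the 6 are fixed: C(6,4) = 15.
The other 2 form a derangement: !2 = 1.
Total: 15 × 1 = 15.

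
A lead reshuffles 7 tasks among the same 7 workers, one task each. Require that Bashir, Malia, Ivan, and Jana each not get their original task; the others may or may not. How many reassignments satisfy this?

Inclusion-exclusion on the 4 forbidden self-matches:
Σ_{j=0}^{4} (-1)^j C(4,j)(7-j)!
= C(4,0)·7! - C(4,1)·6! + C(4,2)·5! - C(4,3)·4! + C(4,4)·3!
= 5040 - 2880 + 720 - 96 + 6
= 2790

2790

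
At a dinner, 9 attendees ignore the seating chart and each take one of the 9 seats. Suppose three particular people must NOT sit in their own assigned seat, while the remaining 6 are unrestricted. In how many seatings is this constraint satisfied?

Let A_j be the event that the j-th constrained one is fixed. By inclusion-exclusion over the 3 events:
Σ_{j=0}^{3} (-1)^j C(3,j)(9-j)!
= C(3,0)·9! - C(3,1)·8! + C(3,2)·7! - C(3,3)·6!
= 362880 - 120960 + 15120 - 720
= 256320

256320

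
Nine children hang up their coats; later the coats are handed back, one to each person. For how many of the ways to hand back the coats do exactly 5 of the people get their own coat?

1134

Pick the 5 fixed positions: C(9,5) = 126 ways.
The other 4 form a derangement: !4 = 9.
Total: 126 × 9 = 1134.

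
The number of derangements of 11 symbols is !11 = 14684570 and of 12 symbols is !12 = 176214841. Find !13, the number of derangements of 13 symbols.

2290792932

!13 = (13-1)·(!12 + !11) = 12·(176214841 + 14684570) = 12·190899411 = 2290792932.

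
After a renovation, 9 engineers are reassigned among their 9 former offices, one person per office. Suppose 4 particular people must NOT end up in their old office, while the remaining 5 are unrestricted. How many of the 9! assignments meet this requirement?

229080

Let A_j be the event that the j-th constrained one is fixed. By inclusion-exclusion over the 4 events:
Σ_{j=0}^{4} (-1)^j C(4,j)(9-j)!
= C(4,0)·9! - C(4,1)·8! + C(4,2)·7! - C(4,3)·6! + C(4,4)·5!
= 362880 - 161280 + 30240 - 2880 + 120
= 229080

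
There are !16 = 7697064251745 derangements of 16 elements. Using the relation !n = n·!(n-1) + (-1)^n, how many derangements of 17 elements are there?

130850092279664

!17 = 17·7697064251745 - 1 = 130850092279664.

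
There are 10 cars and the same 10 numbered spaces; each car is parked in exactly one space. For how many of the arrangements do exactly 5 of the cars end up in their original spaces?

Choose which 5 of the 10 are fixed: C(10,5) = 252.
The other 5 form a derangement: !5 = 44.
Total: 252 × 44 = 11088.

11088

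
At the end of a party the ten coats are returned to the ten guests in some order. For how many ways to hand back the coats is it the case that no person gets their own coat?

1334961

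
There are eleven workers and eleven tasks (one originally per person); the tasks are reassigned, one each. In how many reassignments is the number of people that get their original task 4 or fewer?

39770686

Sum C(11,i)·!(11-i) for i = 0..4:
  i=0: C(11,0)·!11 = 1·14684570 = 14684570
  i=1: C(11,1)·!10 = 11·1334961 = 14684571
  i=2: C(11,2)·!9 = 55·133496 = 7342280
  i=3: C(11,3)·!8 = 165·14833 = 2447445
  i=4: C(11,4)·!7 = 330·1854 = 611820
Total = 39770686.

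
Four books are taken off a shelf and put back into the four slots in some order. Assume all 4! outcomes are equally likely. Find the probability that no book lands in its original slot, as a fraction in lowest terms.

3/8

Favorable outcomes: !4 = 9.
Total outcomes: 4! = 24.
Probability = 9/24 = 3/8.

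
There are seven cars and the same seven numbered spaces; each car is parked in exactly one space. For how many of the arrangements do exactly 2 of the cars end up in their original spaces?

Pick the 2 fixed positions: C(7,2) = 21 ways.
The other 5 form a derangement: !5 = 44.
Total: 21 × 44 = 924.

924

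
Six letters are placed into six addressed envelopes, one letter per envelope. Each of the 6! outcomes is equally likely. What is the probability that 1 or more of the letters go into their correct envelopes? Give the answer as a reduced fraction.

Favorable outcomes: Σ_{i≥1} C(6,i)·!(6-i) = 6·44 + 15·9 + 20·2 + 15·1 + 6·0 + 1·1 = 455.
Total outcomes: 6! = 720.
Probability = 455/720 = 91/144.

91/144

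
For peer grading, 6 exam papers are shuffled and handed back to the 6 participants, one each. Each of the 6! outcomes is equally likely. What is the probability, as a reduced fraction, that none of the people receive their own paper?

53/144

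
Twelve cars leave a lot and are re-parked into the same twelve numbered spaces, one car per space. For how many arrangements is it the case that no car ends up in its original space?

176214841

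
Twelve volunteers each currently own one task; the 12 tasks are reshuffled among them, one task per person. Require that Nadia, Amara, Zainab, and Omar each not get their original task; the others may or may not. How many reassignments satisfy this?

339696000

Let A_j be the event that the j-th constrained one is fixed. By inclusion-exclusion over the 4 events:
Σ_{j=0}^{4} (-1)^j C(4,j)(12-j)!
= C(4,0)·12! - C(4,1)·11! + C(4,2)·10! - C(4,3)·9! + C(4,4)·8!
= 479001600 - 159667200 + 21772800 - 1451520 + 40320
= 339696000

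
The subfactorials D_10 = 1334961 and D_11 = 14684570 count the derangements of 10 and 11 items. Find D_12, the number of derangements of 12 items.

D_12 = (12-1)·(D_11 + D_10) = 11·(14684570 + 1334961) = 11·16019531 = 176214841.

176214841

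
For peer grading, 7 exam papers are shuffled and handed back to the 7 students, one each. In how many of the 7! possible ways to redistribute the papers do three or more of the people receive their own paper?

# with exactly i fixed is C(7,i)·!(7-i); sum over i=3..7:
  i=3: C(7,3)·!4 = 35·9 = 315
  i=4: C(7,4)·!3 = 35·2 = 70
  i=5: C(7,5)·!2 = 21·1 = 21
  i=6: C(7,6)·!1 = 7·0 = 0
  i=7: C(7,7)·!0 = 1·1 = 1
Total = 407.

407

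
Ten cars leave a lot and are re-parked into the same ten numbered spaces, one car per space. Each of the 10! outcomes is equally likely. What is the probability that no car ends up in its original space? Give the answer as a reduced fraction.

16481/44800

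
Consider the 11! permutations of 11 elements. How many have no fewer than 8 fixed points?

386

Sum C(11,i)·!(11-i) for i = 8..11:
  i=8: C(11,8)·!3 = 165·2 = 330
  i=9: C(11,9)·!2 = 55·1 = 55
  i=10: C(11,10)·!1 = 11·0 = 0
  i=11: C(11,11)·!0 = 1·1 = 1
Total = 386.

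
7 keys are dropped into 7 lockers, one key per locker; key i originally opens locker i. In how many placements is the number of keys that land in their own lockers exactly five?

21

Choose which 5 of the 7 are fixed: C(7,5) = 21.
The other 2 form a derangement: !2 = 1.
Total: 21 × 1 = 21.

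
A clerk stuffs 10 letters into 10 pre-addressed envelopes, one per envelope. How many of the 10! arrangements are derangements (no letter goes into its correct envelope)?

The number of derangements of 10 is !10 = Σ_{k=0}^{10} (-1)^k·10!/k!
= 10! - 10!/1! + 10!/2! - 10!/3! + 10!/4! - 10!/5! + 10!/6! - 10!/7! + 10!/8! - 10!/9! + 10!/10!
= 3628800 - 3628800 + 1814400 - 604800 + 151200 - 30240 + 5040 - 720 + 90 - 10 + 1
= 1334961

1334961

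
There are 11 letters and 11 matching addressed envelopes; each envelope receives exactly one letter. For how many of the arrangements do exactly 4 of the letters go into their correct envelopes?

Pick the 4 fixed positions: C(11,4) = 330 ways.
The remaining 7 must be deranged: !7 = 1854.
Total: 330 × 1854 = 611820.

611820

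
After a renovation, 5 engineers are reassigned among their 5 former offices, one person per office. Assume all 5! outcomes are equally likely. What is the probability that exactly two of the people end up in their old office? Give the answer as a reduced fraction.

Favorable outcomes: C(5,2)·!3 = 10·2 = 20.
Total outcomes: 5! = 120.
Probability = 20/120 = 1/6.

1/6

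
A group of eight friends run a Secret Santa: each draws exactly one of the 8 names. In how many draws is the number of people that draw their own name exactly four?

630

Pick the 4 fixed positions: C(8,4) = 70 ways.
The remaining 4 must be deranged: !4 = 9.
Total: 70 × 9 = 630.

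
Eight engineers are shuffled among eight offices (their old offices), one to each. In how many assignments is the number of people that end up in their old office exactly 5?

112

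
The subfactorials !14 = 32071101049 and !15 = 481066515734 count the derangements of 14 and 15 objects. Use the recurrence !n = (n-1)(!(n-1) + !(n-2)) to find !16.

7697064251745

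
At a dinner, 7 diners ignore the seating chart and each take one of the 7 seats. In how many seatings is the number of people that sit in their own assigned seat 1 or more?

3186

Sum C(7,i)·!(7-i) for i = 1..7:
  i=1: C(7,1)·!6 = 7·265 = 1855
  i=2: C(7,2)·!5 = 21·44 = 924
  i=3: C(7,3)·!4 = 35·9 = 315
  i=4: C(7,4)·!3 = 35·2 = 70
  i=5: C(7,5)·!2 = 21·1 = 21
  i=6: C(7,6)·!1 = 7·0 = 0
  i=7: C(7,7)·!0 = 1·1 = 1
Total = 3186.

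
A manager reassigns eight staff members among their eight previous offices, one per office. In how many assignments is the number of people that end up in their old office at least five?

Sum C(8,i)·!(8-i) for i = 5..8:
  i=5: C(8,5)·!3 = 56·2 = 112
  i=6: C(8,6)·!2 = 28·1 = 28
  i=7: C(8,7)·!1 = 8·0 = 0
  i=8: C(8,8)·!0 = 1·1 = 1
Total = 141.

141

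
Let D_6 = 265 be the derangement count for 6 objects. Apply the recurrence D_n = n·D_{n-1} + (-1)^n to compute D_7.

1854

D_7 = 7·265 - 1 = 1854.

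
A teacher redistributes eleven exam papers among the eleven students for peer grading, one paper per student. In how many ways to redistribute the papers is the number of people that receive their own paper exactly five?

122430

Choose which 5 of the 11 are fixed: C(11,5) = 462.
The other 6 form a derangement: !6 = 265.
Total: 462 × 265 = 122430.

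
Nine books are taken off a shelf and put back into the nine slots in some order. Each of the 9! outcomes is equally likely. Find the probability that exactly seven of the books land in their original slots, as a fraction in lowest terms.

Favorable outcomes: C(9,7)·!2 = 36·1 = 36.
Total outcomes: 9! = 362880.
Probability = 36/362880 = 1/10080.

1/10080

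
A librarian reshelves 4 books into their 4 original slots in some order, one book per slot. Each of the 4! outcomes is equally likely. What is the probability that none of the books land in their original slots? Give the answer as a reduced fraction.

Favorable outcomes: !4 = 9.
Total outcomes: 4! = 24.
Probability = 9/24 = 3/8.

3/8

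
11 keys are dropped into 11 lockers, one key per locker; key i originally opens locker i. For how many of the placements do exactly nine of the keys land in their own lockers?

Choose which 9 of the 11 are fixed: C(11,9) = 55.
The other 2 form a derangement: !2 = 1.
Total: 55 × 1 = 55.

55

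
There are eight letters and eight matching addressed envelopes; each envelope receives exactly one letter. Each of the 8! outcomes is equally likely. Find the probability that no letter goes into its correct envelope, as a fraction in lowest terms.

2119/5760

Favorable outcomes: !8 = 14833.
Total outcomes: 8! = 40320.
Probability = 14833/40320 = 2119/5760.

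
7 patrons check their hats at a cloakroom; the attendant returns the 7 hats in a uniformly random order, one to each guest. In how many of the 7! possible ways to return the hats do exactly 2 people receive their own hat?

Pick the 2 fixed positions: C(7,2) = 21 ways.
The remaining 5 must be deranged: !5 = 44.
Total: 21 × 44 = 924.

924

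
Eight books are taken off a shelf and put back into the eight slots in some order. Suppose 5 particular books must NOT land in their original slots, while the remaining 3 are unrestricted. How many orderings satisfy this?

21234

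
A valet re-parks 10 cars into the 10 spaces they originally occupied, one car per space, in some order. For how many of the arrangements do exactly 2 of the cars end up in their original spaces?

667485

Choose which 2 of the 10 are fixed: C(10,2) = 45.
The remaining 8 must be deranged: !8 = 14833.
Total: 45 × 14833 = 667485.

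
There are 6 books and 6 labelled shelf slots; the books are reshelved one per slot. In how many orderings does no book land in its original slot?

The number of derangements of 6 is !6 = Σ_{k=0}^{6} (-1)^k·6!/k!
= 6! - 6!/1! + 6!/2! - 6!/3! + 6!/4! - 6!/5! + 6!/6!
= 720 - 720 + 360 - 120 + 30 - 6 + 1
= 265

265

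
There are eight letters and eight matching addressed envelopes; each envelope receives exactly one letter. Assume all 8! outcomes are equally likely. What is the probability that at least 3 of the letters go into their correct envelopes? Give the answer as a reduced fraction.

Favorable outcomes: Σ_{i≥3} C(8,i)·!(8-i) = 56·44 + 70·9 + 56·2 + 28·1 + 8·0 + 1·1 = 3235.
Total outcomes: 8! = 40320.
Probability = 3235/40320 = 647/8064.

647/8064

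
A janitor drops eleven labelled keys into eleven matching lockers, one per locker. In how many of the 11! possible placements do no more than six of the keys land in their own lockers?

39913444

# with exactly i fixed is C(11,i)·!(11-i); sum over i=0..6:
  i=0: C(11,0)·!11 = 1·14684570 = 14684570
  i=1: C(11,1)·!10 = 11·1334961 = 14684571
  i=2: C(11,2)·!9 = 55·133496 = 7342280
  i=3: C(11,3)·!8 = 165·14833 = 2447445
  i=4: C(11,4)·!7 = 330·1854 = 611820
  i=5: C(11,5)·!6 = 462·265 = 122430
  i=6: C(11,6)·!5 = 462·44 = 20328
Total = 39913444.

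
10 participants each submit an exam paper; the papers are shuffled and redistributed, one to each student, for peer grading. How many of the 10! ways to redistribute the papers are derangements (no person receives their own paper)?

1334961

Use !n = n·!(n-1) + (-1)^n.
!10 = 10·133496 + 1 = 1334961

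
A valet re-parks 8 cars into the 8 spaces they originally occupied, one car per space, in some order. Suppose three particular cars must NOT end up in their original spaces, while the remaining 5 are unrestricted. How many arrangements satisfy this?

Inclusion-exclusion on the 3 forbidden self-matches:
Σ_{j=0}^{3} (-1)^j C(3,j)(8-j)!
= C(3,0)·8! - C(3,1)·7! + C(3,2)·6! - C(3,3)·5!
= 40320 - 15120 + 2160 - 120
= 27240

27240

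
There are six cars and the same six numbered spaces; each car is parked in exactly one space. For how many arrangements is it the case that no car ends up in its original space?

Recurrence: !6 = 5·(!5 + !4).
!6 = 5·(44 + 9) = 5·53 = 265

265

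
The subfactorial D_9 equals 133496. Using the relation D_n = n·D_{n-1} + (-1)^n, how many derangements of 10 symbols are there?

1334961

D_10 = 10·133496 + 1 = 1334961.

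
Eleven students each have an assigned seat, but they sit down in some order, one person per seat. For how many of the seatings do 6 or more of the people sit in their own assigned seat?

23684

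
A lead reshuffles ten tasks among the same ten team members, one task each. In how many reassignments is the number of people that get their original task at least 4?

Sum C(10,i)·!(10-i) for i = 4..10:
  i=4: C(10,4)·!6 = 210·265 = 55650
  i=5: C(10,5)·!5 = 252·44 = 11088
  i=6: C(10,6)·!4 = 210·9 = 1890
  i=7: C(10,7)·!3 = 120·2 = 240
  i=8: C(10,8)·!2 = 45·1 = 45
  i=9: C(10,9)·!1 = 10·0 = 0
  i=10: C(10,10)·!0 = 1·1 = 1
Total = 68914.

68914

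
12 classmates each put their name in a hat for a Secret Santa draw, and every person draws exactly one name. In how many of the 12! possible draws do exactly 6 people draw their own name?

Choose which 6 of the 12 are fixed: C(12,6) = 924.
The other 6 form a derangement: !6 = 265.
Total: 924 × 265 = 244860.

244860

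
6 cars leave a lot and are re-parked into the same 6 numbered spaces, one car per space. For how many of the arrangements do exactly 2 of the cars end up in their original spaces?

135

Choose which 2 of the 6 are fixed: C(6,2) = 15.
The other 4 form a derangement: !4 = 9.
Total: 15 × 9 = 135.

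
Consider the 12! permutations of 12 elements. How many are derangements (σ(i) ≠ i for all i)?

Use !n = n·!(n-1) + (-1)^n.
!12 = 12·14684570 + 1 = 176214841

176214841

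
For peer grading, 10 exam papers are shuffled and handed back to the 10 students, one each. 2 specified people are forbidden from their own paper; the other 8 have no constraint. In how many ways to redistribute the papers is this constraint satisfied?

Let A_j be the event that the j-th constrained one is fixed. By inclusion-exclusion over the 2 events:
Σ_{j=0}^{2} (-1)^j C(2,j)(10-j)!
= C(2,0)·10! - C(2,1)·9! + C(2,2)·8!
= 3628800 - 725760 + 40320
= 2943360

2943360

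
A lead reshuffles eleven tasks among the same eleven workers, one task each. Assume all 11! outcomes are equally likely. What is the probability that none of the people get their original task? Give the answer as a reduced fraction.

1468457/3991680

Favorable outcomes: !11 = 14684570.
Total outcomes: 11! = 39916800.
Probability = 14684570/39916800 = 1468457/3991680.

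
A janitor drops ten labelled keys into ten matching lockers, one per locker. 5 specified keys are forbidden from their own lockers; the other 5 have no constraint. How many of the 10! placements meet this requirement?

2170680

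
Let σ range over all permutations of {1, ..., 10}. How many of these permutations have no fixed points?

1334961

!10 = 10! · Σ_{k=0}^{10} (-1)^k/k!
= 10! - 10!/1! + 10!/2! - 10!/3! + 10!/4! - 10!/5! + 10!/6! - 10!/7! + 10!/8! - 10!/9! + 10!/10!
= 3628800 - 3628800 + 1814400 - 604800 + 151200 - 30240 + 5040 - 720 + 90 - 10 + 1
= 1334961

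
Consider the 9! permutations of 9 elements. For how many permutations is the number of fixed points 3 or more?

29143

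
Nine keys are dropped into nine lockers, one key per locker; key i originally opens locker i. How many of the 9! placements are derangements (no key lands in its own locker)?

133496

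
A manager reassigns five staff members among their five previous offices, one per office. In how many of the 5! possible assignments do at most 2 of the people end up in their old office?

109

Sum C(5,i)·!(5-i) for i = 0..2:
  i=0: C(5,0)·!5 = 1·44 = 44
  i=1: C(5,1)·!4 = 5·9 = 45
  i=2: C(5,2)·!3 = 10·2 = 20
Total = 109.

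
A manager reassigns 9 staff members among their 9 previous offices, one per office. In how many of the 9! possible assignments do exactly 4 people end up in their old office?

Pick the 4 fixed positions: C(9,4) = 126 ways.
The other 5 form a derangement: !5 = 44.
Total: 126 × 44 = 5544.

5544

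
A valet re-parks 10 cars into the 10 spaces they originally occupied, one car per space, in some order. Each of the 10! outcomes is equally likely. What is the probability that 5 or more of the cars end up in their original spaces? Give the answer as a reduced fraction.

Favorable outcomes: Σ_{i≥5} C(10,i)·!(10-i) = 252·44 + 210·9 + 120·2 + 45·1 + 10·0 + 1·1 = 13264.
Total outcomes: 10! = 3628800.
Probability = 13264/3628800 = 829/226800.

829/226800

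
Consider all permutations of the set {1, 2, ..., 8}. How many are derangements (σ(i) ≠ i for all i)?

14833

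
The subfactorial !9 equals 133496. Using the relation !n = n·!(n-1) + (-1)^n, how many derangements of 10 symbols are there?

1334961

!10 = 10·133496 + 1 = 1334961.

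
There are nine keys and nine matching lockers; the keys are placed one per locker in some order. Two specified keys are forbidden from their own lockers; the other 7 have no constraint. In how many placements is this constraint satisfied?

287280

Inclusion-exclusion on the 2 forbidden self-matches:
Σ_{j=0}^{2} (-1)^j C(2,j)(9-j)!
= C(2,0)·9! - C(2,1)·8! + C(2,2)·7!
= 362880 - 80640 + 5040
= 287280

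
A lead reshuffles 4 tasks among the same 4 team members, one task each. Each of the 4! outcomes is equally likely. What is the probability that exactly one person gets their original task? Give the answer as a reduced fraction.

1/3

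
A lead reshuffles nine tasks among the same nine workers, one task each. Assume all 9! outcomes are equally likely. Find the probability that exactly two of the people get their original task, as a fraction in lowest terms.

103/560

Favorable outcomes: C(9,2)·!7 = 36·1854 = 66744.
Total outcomes: 9! = 362880.
Probability = 66744/362880 = 103/560.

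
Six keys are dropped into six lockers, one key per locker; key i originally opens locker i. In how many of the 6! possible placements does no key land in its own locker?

265

Recurrence: !6 = 6·!5 + (-1)^6.
!6 = 6·44 + 1 = 265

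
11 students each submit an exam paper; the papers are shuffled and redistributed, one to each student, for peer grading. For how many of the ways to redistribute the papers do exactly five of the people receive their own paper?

122430

Pick the 5 fixed positions: C(11,5) = 462 ways.
The remaining 6 must be deranged: !6 = 265.
Total: 462 × 265 = 122430.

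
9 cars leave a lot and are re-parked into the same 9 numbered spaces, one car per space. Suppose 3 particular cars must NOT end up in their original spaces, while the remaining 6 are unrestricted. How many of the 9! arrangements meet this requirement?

256320

Inclusion-exclusion on the 3 forbidden self-matches:
Σ_{j=0}^{3} (-1)^j C(3,j)(9-j)!
= C(3,0)·9! - C(3,1)·8! + C(3,2)·7! - C(3,3)·6!
= 362880 - 120960 + 15120 - 720
= 256320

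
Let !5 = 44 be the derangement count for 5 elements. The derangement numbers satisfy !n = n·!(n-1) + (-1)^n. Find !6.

!6 = 6·44 + 1 = 265.

265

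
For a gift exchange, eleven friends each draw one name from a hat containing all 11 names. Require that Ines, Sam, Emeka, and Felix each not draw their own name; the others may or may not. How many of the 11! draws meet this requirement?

Let A_j be the event that the j-th constrained one is fixed. By inclusion-exclusion over the 4 events:
Σ_{j=0}^{4} (-1)^j C(4,j)(11-j)!
= C(4,0)·11! - C(4,1)·10! + C(4,2)·9! - C(4,3)·8! + C(4,4)·7!
= 39916800 - 14515200 + 2177280 - 161280 + 5040
= 27422640

27422640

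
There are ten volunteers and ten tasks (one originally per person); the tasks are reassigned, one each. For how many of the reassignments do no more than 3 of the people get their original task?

3559886

Sum C(10,i)·!(10-i) for i = 0..3:
  i=0: C(10,0)·!10 = 1·1334961 = 1334961
  i=1: C(10,1)·!9 = 10·133496 = 1334960
  i=2: C(10,2)·!8 = 45·14833 = 667485
  i=3: C(10,3)·!7 = 120·1854 = 222480
Total = 3559886.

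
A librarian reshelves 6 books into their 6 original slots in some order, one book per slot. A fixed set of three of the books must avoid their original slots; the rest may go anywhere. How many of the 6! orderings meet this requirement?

426

Inclusion-exclusion on the 3 forbidden self-matches:
Σ_{j=0}^{3} (-1)^j C(3,j)(6-j)!
= C(3,0)·6! - C(3,1)·5! + C(3,2)·4! - C(3,3)·3!
= 720 - 360 + 72 - 6
= 426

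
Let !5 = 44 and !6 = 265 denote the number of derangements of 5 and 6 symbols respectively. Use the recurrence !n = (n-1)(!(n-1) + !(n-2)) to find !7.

!7 = (7-1)·(!6 + !5) = 6·(265 + 44) = 6·309 = 1854.

1854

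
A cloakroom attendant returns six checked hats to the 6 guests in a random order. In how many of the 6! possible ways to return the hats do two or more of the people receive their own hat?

Sum C(6,i)·!(6-i) for i = 2..6:
  i=2: C(6,2)·!4 = 15·9 = 135
  i=3: C(6,3)·!3 = 20·2 = 40
  i=4: C(6,4)·!2 = 15·1 = 15
  i=5: C(6,5)·!1 = 6·0 = 0
  i=6: C(6,6)·!0 = 1·1 = 1
Total = 191.

191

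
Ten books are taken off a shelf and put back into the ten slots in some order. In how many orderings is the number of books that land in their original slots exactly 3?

Choose which 3 of the 10 are fixed: C(10,3) = 120.
The remaining 7 must be deranged: !7 = 1854.
Total: 120 × 1854 = 222480.

222480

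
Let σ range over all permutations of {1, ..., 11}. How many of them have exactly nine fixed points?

55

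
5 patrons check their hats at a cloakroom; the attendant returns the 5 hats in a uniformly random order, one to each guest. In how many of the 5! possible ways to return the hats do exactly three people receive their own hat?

10

Choose which 3 of the 5 are fixed: C(5,3) = 10.
The other 2 form a derangement: !2 = 1.
Total: 10 × 1 = 10.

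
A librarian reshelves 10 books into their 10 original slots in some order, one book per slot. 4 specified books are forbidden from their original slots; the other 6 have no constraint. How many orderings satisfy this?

2399760

Inclusion-exclusion on the 4 forbidden self-matches:
Σ_{j=0}^{4} (-1)^j C(4,j)(10-j)!
= C(4,0)·10! - C(4,1)·9! + C(4,2)·8! - C(4,3)·7! + C(4,4)·6!
= 3628800 - 1451520 + 241920 - 20160 + 720
= 2399760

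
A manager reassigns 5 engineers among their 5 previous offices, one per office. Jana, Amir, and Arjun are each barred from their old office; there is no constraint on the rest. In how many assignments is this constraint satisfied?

64

Let A_j be the event that the j-th constrained one is fixed. By inclusion-exclusion over the 3 events:
Σ_{j=0}^{3} (-1)^j C(3,j)(5-j)!
= C(3,0)·5! - C(3,1)·4! + C(3,2)·3! - C(3,3)·2!
= 120 - 72 + 18 - 2
= 64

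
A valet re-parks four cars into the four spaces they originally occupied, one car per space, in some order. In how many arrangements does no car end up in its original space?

9

Use !n = n·!(n-1) + (-1)^n.
!4 = 4·2 + 1 = 9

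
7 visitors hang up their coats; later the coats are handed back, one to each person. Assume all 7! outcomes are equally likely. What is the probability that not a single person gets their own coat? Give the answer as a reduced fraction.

Favorable outcomes: !7 = 1854.
Total outcomes: 7! = 5040.
Probability = 1854/5040 = 103/280.

103/280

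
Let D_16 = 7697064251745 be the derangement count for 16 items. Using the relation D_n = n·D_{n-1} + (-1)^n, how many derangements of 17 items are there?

130850092279664

D_17 = 17·7697064251745 - 1 = 130850092279664.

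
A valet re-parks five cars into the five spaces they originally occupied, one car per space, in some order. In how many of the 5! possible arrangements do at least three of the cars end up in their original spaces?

11

# with exactly i fixed is C(5,i)·!(5-i); sum over i=3..5:
  i=3: C(5,3)·!2 = 10·1 = 10
  i=4: C(5,4)·!1 = 5·0 = 0
  i=5: C(5,5)·!0 = 1·1 = 1
Total = 11.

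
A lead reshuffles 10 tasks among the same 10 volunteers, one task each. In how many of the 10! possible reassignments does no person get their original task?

1334961

!10 is the nearest integer to 10!/e.
10! = 3628800, and 3628800/e ≈ 1334960.92, so !10 = 1334961.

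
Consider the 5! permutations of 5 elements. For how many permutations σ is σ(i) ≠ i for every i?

Recurrence: !5 = 4·(!4 + !3).
!5 = 4·(9 + 2) = 4·11 = 44

44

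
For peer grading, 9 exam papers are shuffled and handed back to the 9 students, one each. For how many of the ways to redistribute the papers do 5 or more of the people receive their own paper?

Sum C(9,i)·!(9-i) for i = 5..9:
  i=5: C(9,5)·!4 = 126·9 = 1134
  i=6: C(9,6)·!3 = 84·2 = 168
  i=7: C(9,7)·!2 = 36·1 = 36
  i=8: C(9,8)·!1 = 9·0 = 0
  i=9: C(9,9)·!0 = 1·1 = 1
Total = 1339.

1339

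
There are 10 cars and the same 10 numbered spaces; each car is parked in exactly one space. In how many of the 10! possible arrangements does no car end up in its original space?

1334961

By inclusion-exclusion, !10 = Σ (-1)^k · 10!/k! for k=0..10
= 10! - 10!/1! + 10!/2! - 10!/3! + 10!/4! - 10!/5! + 10!/6! - 10!/7! + 10!/8! - 10!/9! + 10!/10!
= 3628800 - 3628800 + 1814400 - 604800 + 151200 - 30240 + 5040 - 720 + 90 - 10 + 1
= 1334961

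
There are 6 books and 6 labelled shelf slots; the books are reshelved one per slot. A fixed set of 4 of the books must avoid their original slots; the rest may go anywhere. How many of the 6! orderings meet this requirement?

362

Inclusion-exclusion on the 4 forbidden self-matches:
Σ_{j=0}^{4} (-1)^j C(4,j)(6-j)!
= C(4,0)·6! - C(4,1)·5! + C(4,2)·4! - C(4,3)·3! + C(4,4)·2!
= 720 - 480 + 144 - 24 + 2
= 362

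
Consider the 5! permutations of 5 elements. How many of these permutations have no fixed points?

44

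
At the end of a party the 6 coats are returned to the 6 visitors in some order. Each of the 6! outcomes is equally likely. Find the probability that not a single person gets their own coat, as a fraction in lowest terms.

53/144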